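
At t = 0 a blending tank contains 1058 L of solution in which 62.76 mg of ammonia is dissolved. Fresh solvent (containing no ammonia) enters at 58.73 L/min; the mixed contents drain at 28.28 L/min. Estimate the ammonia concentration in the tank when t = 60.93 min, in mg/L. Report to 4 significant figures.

0.008409 mg/L

Let m(t) be the amount of ammonia. Volume: V(t) = V₀ + (Q_in − Q_out) t = 1058 + 30.4500 t; V(60.93) = 2913.32 L.
Species balance (pure solvent in): dm/dt = −Q_out · m/V(t).
Separate: dm/m = −Q_out dt/V(t) ⇒ ln(m/m₀) = −(Q_out/(Q_in−Q_out)) ln(V/V₀).
m = m₀ (V₀/V)^(Q_out/(Q_in−Q_out)) = 62.76 × (1058/2913.32)^(0.928736) = 24.4980 mg.
C = m/V = 24.4980/2913.32 = 0.00840896 mg/L.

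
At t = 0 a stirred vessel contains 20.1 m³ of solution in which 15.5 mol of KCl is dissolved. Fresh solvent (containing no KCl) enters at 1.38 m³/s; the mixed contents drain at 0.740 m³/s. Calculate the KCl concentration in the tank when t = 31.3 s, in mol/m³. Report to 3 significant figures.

0.174 mol/m³

Let m(t) be the amount of KCl. Volume: V(t) = V₀ + (Q_in − Q_out) t = 20.1 + 0.64000 t; V(31.3) = 40.132 m³.
No KCl enters, so dm/dt = −Q_out · (m/V).
dm/m = −Q_out dt/(V₀ + 0.64000 t); integrating gives ln(m/m₀) = −(Q_out/(Q_in−Q_out)) ln(V/V₀).
m = m₀ (V₀/V)^(Q_out/(Q_in−Q_out)) = 15.5 × (20.1/40.132)^(1.1563) = 6.9681 mol.
C = m/V = 6.9681/40.132 = 0.17363 mol/m³.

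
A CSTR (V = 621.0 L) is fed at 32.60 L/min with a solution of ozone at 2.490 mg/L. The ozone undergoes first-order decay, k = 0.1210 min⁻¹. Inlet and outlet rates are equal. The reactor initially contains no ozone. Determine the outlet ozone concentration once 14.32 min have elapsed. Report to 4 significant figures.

0.6906 mg/L

V dC/dt = Q(C_in − C) − k V C.
dC/dt = (Q/V) C_in − (Q/V + k) C; effective rate a = Q/V + k = 0.0524960 + 0.1210 = 0.173496 min⁻¹.
C_ss = Q C_in/(Q + kV) = 0.753418 mg/L; C(t) = C_ss + (C₀ − C_ss) e^(−a t).
C(14.32) = 0.753418 + (-0.753418)·e^(−0.173496·14.32) = 0.753418 + (-0.753418)·0.0833704 = 0.690605 mg/L.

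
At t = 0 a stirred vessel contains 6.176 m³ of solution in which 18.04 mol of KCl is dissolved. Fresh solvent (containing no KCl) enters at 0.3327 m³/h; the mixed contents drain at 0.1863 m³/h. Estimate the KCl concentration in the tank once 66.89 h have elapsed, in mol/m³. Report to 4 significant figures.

Let m(t) be the amount of KCl. Volume: V(t) = V₀ + (Q_in − Q_out) t = 6.176 + 0.146400 t; V(66.89) = 15.9687 m³.
Solute balance: dm/dt = 0 − Q_out C = −Q_out m/V(t).
dm/m = −Q_out dt/(V₀ + 0.146400 t); integrating gives ln(m/m₀) = −(Q_out/(Q_in−Q_out)) ln(V/V₀).
m = m₀ (V₀/V)^(Q_out/(Q_in−Q_out)) = 18.04 × (6.176/15.9687)^(1.27254) = 5.38560 mol.
C = m/V = 5.38560/15.9687 = 0.337260 mol/m³.

0.3373 mol/m³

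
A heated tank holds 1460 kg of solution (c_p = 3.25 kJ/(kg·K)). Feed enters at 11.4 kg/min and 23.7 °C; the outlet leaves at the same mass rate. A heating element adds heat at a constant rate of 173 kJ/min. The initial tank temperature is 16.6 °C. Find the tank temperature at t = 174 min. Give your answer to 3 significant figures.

25.3 °C

Energy balance: M c_p dT/dt = ṁ c_p (T_in − T) + 173.
τ = M/ṁ = 128.07 min; T_ss = T_in + Q̇/(ṁ c_p) = 23.7 + 173/(11.4·3.25) = 28.369 °C.
Solution: T(t) = T_ss + (T₀ − T_ss) e^(−t/τ).
T(174) = 28.369 + (-11.769)·e^(−174/128.07) = 28.369 + (-11.769)·0.25701 = 25.344 °C.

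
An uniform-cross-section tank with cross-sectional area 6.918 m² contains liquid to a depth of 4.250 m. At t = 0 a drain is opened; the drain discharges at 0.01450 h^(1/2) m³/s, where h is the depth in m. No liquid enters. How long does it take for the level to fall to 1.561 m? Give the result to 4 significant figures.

775.0 s

With no inflow, A dh/dt = −0.01450 √h.
Separate and integrate: 2(√h − √h₀) = −(0.01450/A) t.
t = 2A(√h₀ − √h)/0.01450 = 2·6.918·(√4.250 − √1.561)/0.01450
  = 13.8360 × (2.06155 − 1.24940) / 0.01450 = 774.962 s.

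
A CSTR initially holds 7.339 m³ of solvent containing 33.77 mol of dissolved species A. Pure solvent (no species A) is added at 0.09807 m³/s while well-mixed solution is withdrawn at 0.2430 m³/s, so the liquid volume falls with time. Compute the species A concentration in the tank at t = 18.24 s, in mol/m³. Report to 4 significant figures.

3.401 mol/m³

Let m(t) be the amount of species A. Volume: V(t) = V₀ + (Q_in − Q_out) t = 7.339 − 0.144930 t; V(18.24) = 4.69548 m³.
Species balance (pure solvent in): dm/dt = −Q_out · m/V(t).
dm/m = −Q_out dt/(V₀ − 0.144930 t); integrating gives ln(m/m₀) = −(Q_out/(Q_in−Q_out)) ln(V/V₀).
m = m₀ (V₀/V)^(Q_out/(Q_in−Q_out)) = 33.77 × (7.339/4.69548)^(-1.67667) = 15.9709 mol.
C = m/V = 15.9709/4.69548 = 3.40133 mol/m³.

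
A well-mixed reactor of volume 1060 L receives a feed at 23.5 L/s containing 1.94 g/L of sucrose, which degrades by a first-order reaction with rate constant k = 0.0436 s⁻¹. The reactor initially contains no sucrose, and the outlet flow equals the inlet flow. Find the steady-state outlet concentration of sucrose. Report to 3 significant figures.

Accumulation = in − out − consumed: V dC/dt = Q C_in − Q C − k V C.
Steady state (dC/dt = 0): C_ss = Q C_in/(Q + kV) = C_in/(1 + kV/Q).
C_ss = 23.5·1.94/(23.5 + 0.0436·1060) = 45.590/69.716 = 0.65394 g/L.

0.654 g/L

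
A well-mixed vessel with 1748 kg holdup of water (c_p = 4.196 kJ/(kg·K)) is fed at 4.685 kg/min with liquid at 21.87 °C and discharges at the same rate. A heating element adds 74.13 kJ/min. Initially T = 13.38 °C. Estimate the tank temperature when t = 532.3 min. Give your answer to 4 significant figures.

22.70 °C

M c_p dT/dt = ṁ c_p (T_in − T) + Q̇.
τ = M/ṁ = 373.106 min; T_ss = T_in + Q̇/(ṁ c_p) = 21.87 + 74.13/(4.685·4.196) = 25.6409 °C.
Solution: T(t) = T_ss + (T₀ − T_ss) e^(−t/τ).
T(532.3) = 25.6409 + (-12.2609)·e^(−532.3/373.106) = 25.6409 + (-12.2609)·0.240106 = 22.6970 °C.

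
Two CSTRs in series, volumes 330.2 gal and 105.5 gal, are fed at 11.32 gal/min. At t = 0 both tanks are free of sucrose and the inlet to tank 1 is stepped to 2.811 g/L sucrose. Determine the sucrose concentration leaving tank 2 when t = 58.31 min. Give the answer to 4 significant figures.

2.254 g/L

Each tank obeys Vᵢ dCᵢ/dt = Q(Cᵢ₋₁ − Cᵢ), so τᵢ = Vᵢ/Q.
τ₁ = 330.2/11.32 = 29.1696 min; τ₂ = 105.5/11.32 = 9.31979 min.
Tank 1: C₁ = C_in(1 − e^(−t/τ₁)). Tank 2 (τ₁ ≠ τ₂): C₂ = C_in[1 − (τ₁ e^(−t/τ₁) − τ₂ e^(−t/τ₂))/(τ₁ − τ₂)].
At t = 58.31: e^(−t/τ₁) = 0.135471, e^(−t/τ₂) = 0.00191779.
C₂ = 2.811·[1 − (29.1696·0.135471 − 9.31979·0.00191779)/(19.8498)] = 2.811·0.801824 = 2.25393 g/L.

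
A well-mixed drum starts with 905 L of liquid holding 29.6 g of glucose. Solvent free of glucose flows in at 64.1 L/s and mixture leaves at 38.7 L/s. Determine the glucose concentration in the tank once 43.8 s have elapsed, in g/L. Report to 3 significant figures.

Total volume: dV/dt = Q_in − Q_out = 25.400 L/s, so V(t) = 905 + 25.400 t and V(43.8) = 2017.5 L.
No glucose enters, so dm/dt = −Q_out · (m/V).
dm/m = −Q_out dt/(V₀ + 25.400 t); integrating gives ln(m/m₀) = −(Q_out/(Q_in−Q_out)) ln(V/V₀).
m = m₀ (V₀/V)^(Q_out/(Q_in−Q_out)) = 29.6 × (905/2017.5)^(1.5236) = 8.7260 g.
C = m/V = 8.7260/2017.5 = 0.0043251 g/L.

0.00433 g/L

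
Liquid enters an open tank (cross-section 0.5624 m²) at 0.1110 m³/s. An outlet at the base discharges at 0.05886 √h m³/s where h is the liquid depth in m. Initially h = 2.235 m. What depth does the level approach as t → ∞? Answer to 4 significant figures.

3.556 m

Level balance: A dh/dt = 0.1110 − 0.05886 √h. Setting dh/dt = 0:
Q_in = 0.05886 √h_ss ⇒ √h_ss = 0.1110/0.05886 = 1.88583.
h_ss = 1.88583² = 3.55636 m. (Since h₀ = 2.235 m < h_ss, the level will rise toward this value.)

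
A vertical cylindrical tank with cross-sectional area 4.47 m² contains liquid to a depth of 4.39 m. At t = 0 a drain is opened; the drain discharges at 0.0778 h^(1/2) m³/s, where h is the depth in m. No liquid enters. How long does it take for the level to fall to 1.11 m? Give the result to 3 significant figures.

120 s

With no inflow, A dh/dt = −0.0778 √h.
This is separable: 2 d(√h)/dt = −0.0778/A, so √h = √h₀ − (0.0778/(2A)) t.
t = 2A(√h₀ − √h)/0.0778 = 2·4.47·(√4.39 − √1.11)/0.0778
  = 8.9400 × (2.0952 − 1.0536) / 0.0778 = 119.70 s.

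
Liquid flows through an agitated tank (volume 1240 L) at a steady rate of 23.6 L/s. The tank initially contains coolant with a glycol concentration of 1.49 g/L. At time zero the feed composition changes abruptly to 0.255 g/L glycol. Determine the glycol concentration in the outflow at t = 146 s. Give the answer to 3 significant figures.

0.332 g/L

Transient balance on the dissolved component: V dC/dt = Q(C_in − C).
Rewrite as dC/dt + C/τ = C_in/τ, τ = V/Q = 52.542 s.
Integrating: C(t) = C_in + (C₀ − C_in) e^(−t/τ).
C(146) = 0.255 + (1.49 − 0.255)·e^(−146/52.542) = 0.255 + (1.2350)·0.062119 = 0.33172 g/L.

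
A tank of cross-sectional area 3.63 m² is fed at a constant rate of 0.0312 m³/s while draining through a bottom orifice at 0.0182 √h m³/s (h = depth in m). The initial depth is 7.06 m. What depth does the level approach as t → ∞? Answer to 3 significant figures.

A dh/dt = Q_in − 0.0182 √h. Steady state requires inflow = outflow:
Q_in = 0.0182 √h_ss ⇒ √h_ss = 0.0312/0.0182 = 1.7143.
h_ss = 1.7143² = 2.9388 m. (Since h₀ = 7.06 m > h_ss, the level will fall toward this value.)

2.94 m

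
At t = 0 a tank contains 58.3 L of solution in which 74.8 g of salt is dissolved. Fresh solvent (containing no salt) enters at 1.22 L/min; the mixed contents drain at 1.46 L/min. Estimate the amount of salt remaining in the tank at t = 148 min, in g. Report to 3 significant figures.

Total volume: dV/dt = Q_in − Q_out = -0.24000 L/min, so V(t) = 58.3 − 0.24000 t and V(148) = 22.780 L.
Solute balance: dm/dt = 0 − Q_out C = −Q_out m/V(t).
dm/m = −Q_out dt/(V₀ − 0.24000 t); integrating gives ln(m/m₀) = −(Q_out/(Q_in−Q_out)) ln(V/V₀).
m = m₀ (V₀/V)^(Q_out/(Q_in−Q_out)) = 74.8 × (58.3/22.780)^(-6.0833) = 0.24615 g.

0.246 g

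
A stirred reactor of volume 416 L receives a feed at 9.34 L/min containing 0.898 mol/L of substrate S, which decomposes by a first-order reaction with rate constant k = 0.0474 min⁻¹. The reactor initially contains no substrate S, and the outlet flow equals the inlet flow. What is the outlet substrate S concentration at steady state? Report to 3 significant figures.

0.289 mol/L

Accumulation = in − out − consumed: V dC/dt = Q C_in − Q C − k V C.
At steady state: 0 = Q C_in − (Q + kV) C_ss, so C_ss = Q C_in/(Q + kV).
C_ss = 9.34·0.898/(9.34 + 0.0474·416) = 8.3873/29.058 = 0.28864 mol/L.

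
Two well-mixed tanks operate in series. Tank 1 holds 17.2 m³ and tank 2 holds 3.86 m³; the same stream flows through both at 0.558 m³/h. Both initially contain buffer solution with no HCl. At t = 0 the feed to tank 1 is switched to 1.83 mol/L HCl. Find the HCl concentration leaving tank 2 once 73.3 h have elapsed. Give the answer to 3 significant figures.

Each tank obeys Vᵢ dCᵢ/dt = Q(Cᵢ₋₁ − Cᵢ), so τᵢ = Vᵢ/Q.
τ₁ = 17.2/0.558 = 30.824 h; τ₂ = 3.86/0.558 = 6.9176 h.
Tank 1: C₁ = C_in(1 − e^(−t/τ₁)). Tank 2 (τ₁ ≠ τ₂): C₂ = C_in[1 − (τ₁ e^(−t/τ₁) − τ₂ e^(−t/τ₂))/(τ₁ − τ₂)].
At t = 73.3: e^(−t/τ₁) = 0.092737, e^(−t/τ₂) = 2.5010e-05.
C₂ = 1.83·[1 − (30.824·0.092737 − 6.9176·2.5010e-05)/(23.907)] = 1.83·0.88044 = 1.6112 mol/L.

1.61 mol/L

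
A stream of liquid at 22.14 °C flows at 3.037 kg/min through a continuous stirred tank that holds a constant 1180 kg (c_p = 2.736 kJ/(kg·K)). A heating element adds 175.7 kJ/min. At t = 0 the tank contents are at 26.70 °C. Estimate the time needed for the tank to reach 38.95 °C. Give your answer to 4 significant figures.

521.3 min

M c_p dT/dt = ṁ c_p (T_in − T) + Q̇.
τ = M/ṁ = 388.541 min; T_ss = T_in + Q̇/(ṁ c_p) = 43.2852 °C.
T(t) = T_ss + (T₀ − T_ss) e^(−t/τ). Set T = 38.95:
e^(−t/τ) = (38.95 − 43.2852)/(26.70 − 43.2852) = 0.261388
t = −388.541 · ln(0.261388) = 521.326 min.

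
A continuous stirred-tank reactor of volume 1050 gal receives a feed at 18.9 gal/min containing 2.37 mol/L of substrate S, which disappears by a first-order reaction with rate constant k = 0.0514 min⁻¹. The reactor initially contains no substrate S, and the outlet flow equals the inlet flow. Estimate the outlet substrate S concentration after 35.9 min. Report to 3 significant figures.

0.564 mol/L

V dC/dt = Q(C_in − C) − k V C.
dC/dt = (Q/V) C_in − (Q/V + k) C; effective rate a = Q/V + k = 0.018000 + 0.0514 = 0.069400 min⁻¹.
C_ss = Q C_in/(Q + kV) = 0.61470 mol/L; C(t) = C_ss + (C₀ − C_ss) e^(−a t).
C(35.9) = 0.61470 + (-0.61470)·e^(−0.069400·35.9) = 0.61470 + (-0.61470)·0.082789 = 0.56381 mol/L.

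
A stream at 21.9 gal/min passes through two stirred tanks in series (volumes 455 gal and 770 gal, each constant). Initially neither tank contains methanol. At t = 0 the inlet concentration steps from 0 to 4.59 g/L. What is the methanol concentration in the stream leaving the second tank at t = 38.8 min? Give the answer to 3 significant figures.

Each tank obeys Vᵢ dCᵢ/dt = Q(Cᵢ₋₁ − Cᵢ), so τᵢ = Vᵢ/Q.
τ₁ = 455/21.9 = 20.776 min; τ₂ = 770/21.9 = 35.160 min.
Solving the cascade with C₁(0)=C₂(0)=0 gives C₂(t) = C_in[1 − (τ₁ e^(−t/τ₁) − τ₂ e^(−t/τ₂))/(τ₁ − τ₂)].
At t = 38.8: e^(−t/τ₁) = 0.15451, e^(−t/τ₂) = 0.33170.
C₂ = 4.59·[1 − (20.776·0.15451 − 35.160·0.33170)/(-14.384)] = 4.59·0.41236 = 1.8927 g/L.

1.89 g/L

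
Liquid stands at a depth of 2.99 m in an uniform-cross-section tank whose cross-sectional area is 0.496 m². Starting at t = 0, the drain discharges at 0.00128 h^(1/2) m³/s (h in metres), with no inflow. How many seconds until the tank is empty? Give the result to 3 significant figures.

1340 s

Unsteady balance on liquid volume: A dh/dt = −0.00128 √h.
Separate and integrate: 2(√h − √h₀) = −(0.00128/A) t.
Tank is empty when √h = 0: t_empty = 2A√h₀/0.00128.
t_empty = 2·0.496·√2.99/0.00128 = 0.99200·1.7292/0.00128 = 1340.1 s.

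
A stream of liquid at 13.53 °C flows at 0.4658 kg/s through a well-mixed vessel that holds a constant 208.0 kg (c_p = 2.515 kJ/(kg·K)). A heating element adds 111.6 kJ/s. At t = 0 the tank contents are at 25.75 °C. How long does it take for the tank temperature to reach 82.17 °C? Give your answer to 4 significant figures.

M c_p dT/dt = ṁ c_p (T_in − T) + Q̇.
τ = M/ṁ = 446.544 s; T_ss = T_in + Q̇/(ṁ c_p) = 108.794 °C.
T(t) = T_ss + (T₀ − T_ss) e^(−t/τ). Set T = 82.17:
e^(−t/τ) = (82.17 − 108.794)/(25.75 − 108.794) = 0.320597
t = −446.544 · ln(0.320597) = 507.974 s.

508.0 s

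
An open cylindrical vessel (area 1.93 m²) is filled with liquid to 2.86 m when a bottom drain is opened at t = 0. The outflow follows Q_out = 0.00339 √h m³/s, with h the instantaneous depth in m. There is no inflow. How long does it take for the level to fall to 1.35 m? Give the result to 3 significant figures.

A dh/dt = −Q_out = −0.00339 √h.
∫ h^(−1/2) dh = −(0.00339/A) ∫ dt, giving 2√h = 2√h₀ − (0.00339/A) t.
t = 2A(√h₀ − √h)/0.00339 = 2·1.93·(√2.86 − √1.35)/0.00339
  = 3.8600 × (1.6912 − 1.1619) / 0.00339 = 602.64 s.

603 s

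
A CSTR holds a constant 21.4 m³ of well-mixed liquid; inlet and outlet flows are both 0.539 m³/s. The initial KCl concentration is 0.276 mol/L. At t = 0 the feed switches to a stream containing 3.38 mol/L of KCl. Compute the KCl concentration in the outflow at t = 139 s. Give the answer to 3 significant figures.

3.29 mol/L

Unsteady species balance (constant V, well mixed): V dC/dt = Q(C_in − C).
Time constant τ = V/Q = 21.4/0.539 = 39.703 s.
This is linear first-order; C(t) = C_in + (C₀ − C_in) e^(−t/τ).
C(139) = 3.38 + (0.276 − 3.38)·e^(−139/39.703) = 3.38 + (-3.1040)·0.030168 = 3.2864 mol/L.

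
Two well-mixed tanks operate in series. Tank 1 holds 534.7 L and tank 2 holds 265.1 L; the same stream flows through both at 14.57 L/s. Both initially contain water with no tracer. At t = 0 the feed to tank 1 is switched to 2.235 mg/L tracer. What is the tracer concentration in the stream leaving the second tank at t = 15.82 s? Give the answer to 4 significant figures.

0.2758 mg/L

Time constants: τᵢ = Vᵢ/Q for each well-mixed tank.
τ₁ = 534.7/14.57 = 36.6987 s; τ₂ = 265.1/14.57 = 18.1949 s.
Solving the cascade with C₁(0)=C₂(0)=0 gives C₂(t) = C_in[1 − (τ₁ e^(−t/τ₁) − τ₂ e^(−t/τ₂))/(τ₁ − τ₂)].
At t = 15.82: e^(−t/τ₁) = 0.649808, e^(−t/τ₂) = 0.419172.
C₂ = 2.235·[1 − (36.6987·0.649808 − 18.1949·0.419172)/(18.5038)] = 2.235·0.123405 = 0.275811 mg/L.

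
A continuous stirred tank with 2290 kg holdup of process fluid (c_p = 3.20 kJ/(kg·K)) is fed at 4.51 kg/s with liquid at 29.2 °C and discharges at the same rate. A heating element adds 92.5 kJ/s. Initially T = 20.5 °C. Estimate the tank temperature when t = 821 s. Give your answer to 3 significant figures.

32.6 °C

First-law balance (no shaft work): M c_p dT/dt = ṁ c_p (T_in − T) + 92.5.
τ = M/ṁ = 507.76 s; T_ss = T_in + Q̇/(ṁ c_p) = 29.2 + 92.5/(4.51·3.20) = 35.609 °C.
Solution: T(t) = T_ss + (T₀ − T_ss) e^(−t/τ).
T(821) = 35.609 + (-15.109)·e^(−821/507.76) = 35.609 + (-15.109)·0.19851 = 32.610 °C.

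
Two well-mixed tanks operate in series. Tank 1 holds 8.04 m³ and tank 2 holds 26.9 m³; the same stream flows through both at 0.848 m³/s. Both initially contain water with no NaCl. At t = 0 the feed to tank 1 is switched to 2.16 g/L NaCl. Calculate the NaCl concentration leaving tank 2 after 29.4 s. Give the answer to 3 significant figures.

Species balance on tank i: dCᵢ/dt = (Cᵢ₋₁ − Cᵢ)/τᵢ with τᵢ = Vᵢ/Q.
τ₁ = 8.04/0.848 = 9.4811 s; τ₂ = 26.9/0.848 = 31.722 s.
Solving the cascade with C₁(0)=C₂(0)=0 gives C₂(t) = C_in[1 − (τ₁ e^(−t/τ₁) − τ₂ e^(−t/τ₂))/(τ₁ − τ₂)].
At t = 29.4: e^(−t/τ₁) = 0.045009, e^(−t/τ₂) = 0.39581.
C₂ = 2.16·[1 − (9.4811·0.045009 − 31.722·0.39581)/(-22.241)] = 2.16·0.45464 = 0.98202 g/L.

0.982 g/L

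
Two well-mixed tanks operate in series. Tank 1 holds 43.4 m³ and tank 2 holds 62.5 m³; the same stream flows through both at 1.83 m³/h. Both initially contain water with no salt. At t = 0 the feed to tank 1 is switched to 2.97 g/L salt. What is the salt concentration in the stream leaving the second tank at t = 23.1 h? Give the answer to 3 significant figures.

0.576 g/L

Time constants: τᵢ = Vᵢ/Q for each well-mixed tank.
τ₁ = 43.4/1.83 = 23.716 h; τ₂ = 62.5/1.83 = 34.153 h.
Tank 1: C₁ = C_in(1 − e^(−t/τ₁)). Tank 2 (τ₁ ≠ τ₂): C₂ = C_in[1 − (τ₁ e^(−t/τ₁) − τ₂ e^(−t/τ₂))/(τ₁ − τ₂)].
At t = 23.1: e^(−t/τ₁) = 0.37756, e^(−t/τ₂) = 0.50846.
C₂ = 2.97·[1 − (23.716·0.37756 − 34.153·0.50846)/(-10.437)] = 2.97·0.19410 = 0.57646 g/L.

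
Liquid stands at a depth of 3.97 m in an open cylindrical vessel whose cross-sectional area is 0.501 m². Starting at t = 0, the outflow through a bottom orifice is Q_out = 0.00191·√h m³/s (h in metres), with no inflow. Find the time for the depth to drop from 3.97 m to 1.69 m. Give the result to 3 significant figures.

363 s

With no inflow, A dh/dt = −0.00191 √h.
Separate and integrate: 2(√h − √h₀) = −(0.00191/A) t.
t = 2A(√h₀ − √h)/0.00191 = 2·0.501·(√3.97 − √1.69)/0.00191
  = 1.0020 × (1.9925 − 1.3000) / 0.00191 = 363.28 s.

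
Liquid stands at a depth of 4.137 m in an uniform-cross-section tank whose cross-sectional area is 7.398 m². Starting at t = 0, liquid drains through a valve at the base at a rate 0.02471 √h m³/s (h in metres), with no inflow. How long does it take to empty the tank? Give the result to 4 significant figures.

1218 s

A dh/dt = −Q_out = −0.02471 √h.
Separate and integrate: 2(√h − √h₀) = −(0.02471/A) t.
Set h = 0: 2√h₀ = (0.02471/A) t_empty ⇒ t_empty = 2A√h₀/0.02471.
t_empty = 2·7.398·√4.137/0.02471 = 14.7960·2.03396/0.02471 = 1217.91 s.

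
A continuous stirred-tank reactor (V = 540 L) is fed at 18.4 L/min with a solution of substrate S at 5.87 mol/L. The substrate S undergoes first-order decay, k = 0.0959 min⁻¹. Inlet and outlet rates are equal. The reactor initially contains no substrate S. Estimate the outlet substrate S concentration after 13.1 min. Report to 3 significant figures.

Species balance: V dC/dt = Q C_in − Q C − k V C.
This is linear with rate a = Q/V + k = 0.12997 min⁻¹.
C_ss = Q C_in/(Q + kV) = 1.5389 mol/L; C(t) = C_ss + (C₀ − C_ss) e^(−a t).
C(13.1) = 1.5389 + (-1.5389)·e^(−0.12997·13.1) = 1.5389 + (-1.5389)·0.18220 = 1.2585 mol/L.

1.26 mol/L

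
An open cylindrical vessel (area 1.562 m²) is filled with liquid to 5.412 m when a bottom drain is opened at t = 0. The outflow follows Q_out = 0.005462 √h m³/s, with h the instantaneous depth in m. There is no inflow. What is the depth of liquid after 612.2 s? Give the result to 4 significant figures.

1.578 m

With no inflow, A dh/dt = −0.005462 √h.
∫ h^(−1/2) dh = −(0.005462/A) ∫ dt, giving 2√h = 2√h₀ − (0.005462/A) t.
√h = √5.412 − 0.005462·612.2/(2·1.562) = 2.32637 − 1.07037 = 1.25600.
h = 1.25600² = 1.57754 m.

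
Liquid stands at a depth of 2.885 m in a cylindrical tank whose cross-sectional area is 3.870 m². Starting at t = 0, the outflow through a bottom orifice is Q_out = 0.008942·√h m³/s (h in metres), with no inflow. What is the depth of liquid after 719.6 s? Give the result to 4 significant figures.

0.7520 m

With no inflow, A dh/dt = −0.008942 √h.
∫ h^(−1/2) dh = −(0.008942/A) ∫ dt, giving 2√h = 2√h₀ − (0.008942/A) t.
√h = √2.885 − 0.008942·719.6/(2·3.870) = 1.69853 − 0.831352 = 0.867177.
h = 0.867177² = 0.751996 m.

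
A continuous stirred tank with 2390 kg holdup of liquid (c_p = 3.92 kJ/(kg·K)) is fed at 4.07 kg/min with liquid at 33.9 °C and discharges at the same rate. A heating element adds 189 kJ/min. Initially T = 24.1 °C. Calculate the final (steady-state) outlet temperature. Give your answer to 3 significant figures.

45.7 °C

M c_p dT/dt = ṁ c_p (T_in − T) + Q̇.
At steady state dT/dt = 0 ⇒ T_ss = T_in + Q̇/(ṁ c_p) = 33.9 + 189/(4.07·3.92) = 45.746 °C.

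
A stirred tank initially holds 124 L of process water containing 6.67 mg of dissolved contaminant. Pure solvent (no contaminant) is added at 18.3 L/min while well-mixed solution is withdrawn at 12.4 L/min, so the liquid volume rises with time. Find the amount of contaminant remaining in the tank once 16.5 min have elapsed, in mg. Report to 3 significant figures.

1.97 mg

Total volume: dV/dt = Q_in − Q_out = 5.9000 L/min, so V(t) = 124 + 5.9000 t and V(16.5) = 221.35 L.
Species balance (pure solvent in): dm/dt = −Q_out · m/V(t).
dm/m = −Q_out dt/(V₀ + 5.9000 t); integrating gives ln(m/m₀) = −(Q_out/(Q_in−Q_out)) ln(V/V₀).
m = m₀ (V₀/V)^(Q_out/(Q_in−Q_out)) = 6.67 × (124/221.35)^(2.1017) = 1.9734 mg.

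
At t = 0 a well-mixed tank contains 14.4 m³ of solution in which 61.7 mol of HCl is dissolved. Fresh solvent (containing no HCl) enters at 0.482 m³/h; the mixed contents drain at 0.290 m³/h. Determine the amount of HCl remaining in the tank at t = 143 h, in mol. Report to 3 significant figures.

Let m(t) be the amount of HCl. Volume: V(t) = V₀ + (Q_in − Q_out) t = 14.4 + 0.19200 t; V(143) = 41.856 m³.
Species balance (pure solvent in): dm/dt = −Q_out · m/V(t).
Separate: dm/m = −Q_out dt/V(t) ⇒ ln(m/m₀) = −(Q_out/(Q_in−Q_out)) ln(V/V₀).
m = m₀ (V₀/V)^(Q_out/(Q_in−Q_out)) = 61.7 × (14.4/41.856)^(1.5104) = 12.313 mol.

12.3 mol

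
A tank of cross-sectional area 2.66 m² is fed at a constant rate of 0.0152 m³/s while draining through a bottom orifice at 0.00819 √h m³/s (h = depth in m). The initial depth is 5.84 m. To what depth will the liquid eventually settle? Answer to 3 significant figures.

3.44 m

A dh/dt = Q_in − 0.00819 √h. Steady state requires inflow = outflow:
Q_in = 0.00819 √h_ss ⇒ √h_ss = 0.0152/0.00819 = 1.8559.
h_ss = 1.8559² = 3.4444 m. (Since h₀ = 5.84 m > h_ss, the level will fall toward this value.)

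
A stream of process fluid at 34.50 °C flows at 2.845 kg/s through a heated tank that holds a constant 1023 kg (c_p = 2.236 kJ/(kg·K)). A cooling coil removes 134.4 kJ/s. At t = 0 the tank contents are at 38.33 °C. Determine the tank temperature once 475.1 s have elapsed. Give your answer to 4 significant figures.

First-law balance (no shaft work): M c_p dT/dt = ṁ c_p (T_in − T) − 134.4.
Rearrange: dT/dt = (T_ss − T)/τ with τ = M/ṁ = 359.578 s and T_ss = T_in − Q̇/(ṁ c_p) = 13.3726 °C.
Integrating: T(t) = T_ss + (T₀ − T_ss) e^(−t/τ).
T(475.1) = 13.3726 + (24.9574)·e^(−475.1/359.578) = 13.3726 + (24.9574)·0.266796 = 20.0312 °C.

20.03 °C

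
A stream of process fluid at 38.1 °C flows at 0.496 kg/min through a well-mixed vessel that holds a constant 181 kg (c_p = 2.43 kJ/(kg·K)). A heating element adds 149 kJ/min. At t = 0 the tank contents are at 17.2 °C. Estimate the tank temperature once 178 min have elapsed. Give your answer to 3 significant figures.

Heat balance on the well-mixed liquid: M c_p dT/dt = ṁ c_p (T_in − T) + 149.
Rearrange: dT/dt = (T_ss − T)/τ with τ = M/ṁ = 364.92 min and T_ss = T_in + Q̇/(ṁ c_p) = 161.72 °C.
Integrating: T(t) = T_ss + (T₀ − T_ss) e^(−t/τ).
T(178) = 161.72 + (-144.52)·e^(−178/364.92) = 161.72 + (-144.52)·0.61399 = 72.987 °C.

73.0 °C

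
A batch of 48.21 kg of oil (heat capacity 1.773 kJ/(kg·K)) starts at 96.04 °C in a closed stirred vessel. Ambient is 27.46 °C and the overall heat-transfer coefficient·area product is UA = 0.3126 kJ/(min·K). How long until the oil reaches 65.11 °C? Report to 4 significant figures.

164.0 min

M c_p dT/dt = −UA(T − T_amb).
τ = M c_p/UA = 273.437 min; T_ss = T_amb = 27.4600 °C.
T(t) = T_ss + (T₀ − T_ss)e^(−t/τ); set T = 65.11:
t = −τ ln[(T − T_ss)/(T₀ − T_ss)] = −273.437 · ln(0.548994) = 163.971 min.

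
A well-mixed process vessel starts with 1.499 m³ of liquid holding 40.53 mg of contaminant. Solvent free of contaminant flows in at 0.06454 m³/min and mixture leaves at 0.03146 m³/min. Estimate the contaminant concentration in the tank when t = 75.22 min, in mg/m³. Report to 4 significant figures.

4.009 mg/m³

Let m(t) be the amount of contaminant. Volume: V(t) = V₀ + (Q_in − Q_out) t = 1.499 + 0.0330800 t; V(75.22) = 3.98728 m³.
No contaminant enters, so dm/dt = −Q_out · (m/V).
dm/m = −Q_out dt/(V₀ + 0.0330800 t); integrating gives ln(m/m₀) = −(Q_out/(Q_in−Q_out)) ln(V/V₀).
m = m₀ (V₀/V)^(Q_out/(Q_in−Q_out)) = 40.53 × (1.499/3.98728)^(0.951028) = 15.9849 mg.
C = m/V = 15.9849/3.98728 = 4.00897 mg/m³.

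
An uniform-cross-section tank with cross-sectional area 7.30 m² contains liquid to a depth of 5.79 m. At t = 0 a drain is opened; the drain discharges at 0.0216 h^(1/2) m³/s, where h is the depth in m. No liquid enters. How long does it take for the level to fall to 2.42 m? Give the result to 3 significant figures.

With no inflow, A dh/dt = −0.0216 √h.
Separate and integrate: 2(√h − √h₀) = −(0.0216/A) t.
t = 2A(√h₀ − √h)/0.0216 = 2·7.30·(√5.79 − √2.42)/0.0216
  = 14.600 × (2.4062 − 1.5556) / 0.0216 = 574.95 s.

575 s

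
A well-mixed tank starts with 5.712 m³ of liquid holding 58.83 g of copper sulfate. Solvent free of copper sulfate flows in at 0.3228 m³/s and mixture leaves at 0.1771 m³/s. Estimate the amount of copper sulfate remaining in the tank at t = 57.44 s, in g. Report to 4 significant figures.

19.65 g

Total volume: dV/dt = Q_in − Q_out = 0.145700 m³/s, so V(t) = 5.712 + 0.145700 t and V(57.44) = 14.0810 m³.
No copper sulfate enters, so dm/dt = −Q_out · (m/V).
dm/m = −Q_out dt/(V₀ + 0.145700 t); integrating gives ln(m/m₀) = −(Q_out/(Q_in−Q_out)) ln(V/V₀).
m = m₀ (V₀/V)^(Q_out/(Q_in−Q_out)) = 58.83 × (5.712/14.0810)^(1.21551) = 19.6474 g.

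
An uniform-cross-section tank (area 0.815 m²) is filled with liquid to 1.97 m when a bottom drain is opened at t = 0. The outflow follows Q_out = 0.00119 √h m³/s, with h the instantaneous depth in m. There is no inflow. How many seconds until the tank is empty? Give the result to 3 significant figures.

1920 s

Volume balance on the tank: A dh/dt = −0.00119 √h.
∫ h^(−1/2) dh = −(0.00119/A) ∫ dt, giving 2√h = 2√h₀ − (0.00119/A) t.
Set h = 0: 2√h₀ = (0.00119/A) t_empty ⇒ t_empty = 2A√h₀/0.00119.
t_empty = 2·0.815·√1.97/0.00119 = 1.6300·1.4036/0.00119 = 1922.5 s.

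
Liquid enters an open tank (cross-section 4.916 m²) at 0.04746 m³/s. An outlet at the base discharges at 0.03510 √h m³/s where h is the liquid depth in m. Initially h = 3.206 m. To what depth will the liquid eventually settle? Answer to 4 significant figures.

1.828 m

A dh/dt = Q_in − 0.03510 √h. Steady state requires inflow = outflow:
Q_in = 0.03510 √h_ss ⇒ √h_ss = 0.04746/0.03510 = 1.35214.
h_ss = 1.35214² = 1.82827 m. (Since h₀ = 3.206 m > h_ss, the level will fall toward this value.)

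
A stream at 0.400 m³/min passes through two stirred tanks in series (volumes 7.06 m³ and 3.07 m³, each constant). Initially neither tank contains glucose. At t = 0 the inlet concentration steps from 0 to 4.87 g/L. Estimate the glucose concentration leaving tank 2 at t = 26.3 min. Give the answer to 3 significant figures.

Each tank obeys Vᵢ dCᵢ/dt = Q(Cᵢ₋₁ − Cᵢ), so τᵢ = Vᵢ/Q.
τ₁ = 7.06/0.400 = 17.650 min; τ₂ = 3.07/0.400 = 7.6750 min.
Tank 1: C₁ = C_in(1 − e^(−t/τ₁)). Tank 2 (τ₁ ≠ τ₂): C₂ = C_in[1 − (τ₁ e^(−t/τ₁) − τ₂ e^(−t/τ₂))/(τ₁ − τ₂)].
At t = 26.3: e^(−t/τ₁) = 0.22535, e^(−t/τ₂) = 0.032494.
C₂ = 4.87·[1 − (17.650·0.22535 − 7.6750·0.032494)/(9.9750)] = 4.87·0.62626 = 3.0499 g/L.

3.05 g/L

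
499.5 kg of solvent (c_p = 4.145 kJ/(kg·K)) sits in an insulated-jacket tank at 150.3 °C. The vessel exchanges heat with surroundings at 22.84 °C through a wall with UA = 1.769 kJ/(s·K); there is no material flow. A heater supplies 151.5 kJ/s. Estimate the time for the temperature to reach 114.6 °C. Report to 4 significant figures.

2250 s

First-law balance (no shaft work): M c_p dT/dt = −UA(T − T_amb) + Q̇.
τ = M c_p/UA = 1170.39 s; T_ss = T_amb + Q̇/UA = 22.84 + 151.5/1.769 = 108.482 °C.
T(t) = T_ss + (T₀ − T_ss)e^(−t/τ); set T = 114.6:
t = −τ ln[(T − T_ss)/(T₀ − T_ss)] = −1170.39 · ln(0.146309) = 2249.54 s.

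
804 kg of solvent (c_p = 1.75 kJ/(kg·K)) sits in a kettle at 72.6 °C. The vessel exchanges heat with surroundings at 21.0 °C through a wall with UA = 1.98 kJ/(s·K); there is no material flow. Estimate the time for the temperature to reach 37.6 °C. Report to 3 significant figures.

806 s

M c_p dT/dt = −UA(T − T_amb).
τ = M c_p/UA = 710.61 s; T_ss = T_amb = 21.000 °C.
T(t) = T_ss + (T₀ − T_ss)e^(−t/τ); set T = 37.6:
t = −τ ln[(T − T_ss)/(T₀ − T_ss)] = −710.61 · ln(0.32171) = 805.91 s.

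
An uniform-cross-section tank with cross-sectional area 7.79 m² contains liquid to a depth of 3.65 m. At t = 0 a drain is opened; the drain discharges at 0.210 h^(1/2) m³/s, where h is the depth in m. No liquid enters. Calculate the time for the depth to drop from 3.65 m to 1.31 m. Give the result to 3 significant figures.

56.8 s

With no inflow, A dh/dt = −0.210 √h.
This is separable: 2 d(√h)/dt = −0.210/A, so √h = √h₀ − (0.210/(2A)) t.
t = 2A(√h₀ − √h)/0.210 = 2·7.79·(√3.65 − √1.31)/0.210
  = 15.580 × (1.9105 − 1.1446) / 0.210 = 56.826 s.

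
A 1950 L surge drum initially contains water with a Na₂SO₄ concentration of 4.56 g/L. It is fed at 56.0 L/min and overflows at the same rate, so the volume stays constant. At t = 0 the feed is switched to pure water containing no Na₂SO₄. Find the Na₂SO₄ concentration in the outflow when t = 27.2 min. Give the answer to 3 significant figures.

2.09 g/L

Accumulation = in − out for the solute gives V dC/dt = Q(C_in − C).
Time constant τ = V/Q = 1950/56.0 = 34.821 min.
Solution: C(t) = C_in + (C₀ − C_in) e^(−t/τ).
C(27.2) = 0 + (4.56 − 0)·e^(−27.2/34.821) = 0 + (4.5600)·0.45789 = 2.0880 g/L.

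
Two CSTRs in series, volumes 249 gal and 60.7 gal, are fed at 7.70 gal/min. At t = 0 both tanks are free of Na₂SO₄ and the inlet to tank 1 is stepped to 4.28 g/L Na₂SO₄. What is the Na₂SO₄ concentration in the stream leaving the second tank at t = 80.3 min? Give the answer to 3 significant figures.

3.81 g/L

Time constants: τᵢ = Vᵢ/Q for each well-mixed tank.
τ₁ = 249/7.70 = 32.338 min; τ₂ = 60.7/7.70 = 7.8831 min.
Solving the cascade with C₁(0)=C₂(0)=0 gives C₂(t) = C_in[1 − (τ₁ e^(−t/τ₁) − τ₂ e^(−t/τ₂))/(τ₁ − τ₂)].
At t = 80.3: e^(−t/τ₁) = 0.083478, e^(−t/τ₂) = 3.7682e-05.
C₂ = 4.28·[1 − (32.338·0.083478 − 7.8831·3.7682e-05)/(24.455)] = 4.28·0.88962 = 3.8076 g/L.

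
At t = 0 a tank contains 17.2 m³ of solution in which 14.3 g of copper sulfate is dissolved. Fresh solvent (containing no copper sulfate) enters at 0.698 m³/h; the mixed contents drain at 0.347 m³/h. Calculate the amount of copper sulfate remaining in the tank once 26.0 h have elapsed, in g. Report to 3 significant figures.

9.39 g

Total volume: dV/dt = Q_in − Q_out = 0.35100 m³/h, so V(t) = 17.2 + 0.35100 t and V(26.0) = 26.326 m³.
No copper sulfate enters, so dm/dt = −Q_out · (m/V).
Separate: dm/m = −Q_out dt/V(t) ⇒ ln(m/m₀) = −(Q_out/(Q_in−Q_out)) ln(V/V₀).
m = m₀ (V₀/V)^(Q_out/(Q_in−Q_out)) = 14.3 × (17.2/26.326)^(0.98860) = 9.3883 g.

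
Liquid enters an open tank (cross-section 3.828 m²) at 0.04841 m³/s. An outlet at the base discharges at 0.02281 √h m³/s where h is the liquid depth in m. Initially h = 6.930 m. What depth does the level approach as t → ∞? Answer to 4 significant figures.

A dh/dt = Q_in − 0.02281 √h. Steady state requires inflow = outflow:
Q_in = 0.02281 √h_ss ⇒ √h_ss = 0.04841/0.02281 = 2.12231.
h_ss = 2.12231² = 4.50422 m. (Since h₀ = 6.930 m > h_ss, the level will fall toward this value.)

4.504 m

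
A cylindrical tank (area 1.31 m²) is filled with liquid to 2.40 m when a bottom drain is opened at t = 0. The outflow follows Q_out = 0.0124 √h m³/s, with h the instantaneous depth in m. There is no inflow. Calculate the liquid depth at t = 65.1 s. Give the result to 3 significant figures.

A dh/dt = −Q_out = −0.0124 √h.
Separate and integrate: 2(√h − √h₀) = −(0.0124/A) t.
√h = √2.40 − 0.0124·65.1/(2·1.31) = 1.5492 − 0.30811 = 1.2411.
h = 1.2411² = 1.5403 m.

1.54 m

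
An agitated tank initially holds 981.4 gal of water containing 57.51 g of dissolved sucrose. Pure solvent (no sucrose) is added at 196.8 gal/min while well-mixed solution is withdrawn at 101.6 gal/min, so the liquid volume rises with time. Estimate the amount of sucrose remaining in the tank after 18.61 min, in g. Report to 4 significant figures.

Let m(t) be the amount of sucrose. Volume: V(t) = V₀ + (Q_in − Q_out) t = 981.4 + 95.2000 t; V(18.61) = 2753.07 gal.
Species balance (pure solvent in): dm/dt = −Q_out · m/V(t).
dm/m = −Q_out dt/(V₀ + 95.2000 t); integrating gives ln(m/m₀) = −(Q_out/(Q_in−Q_out)) ln(V/V₀).
m = m₀ (V₀/V)^(Q_out/(Q_in−Q_out)) = 57.51 × (981.4/2753.07)^(1.06723) = 19.1274 g.

19.13 g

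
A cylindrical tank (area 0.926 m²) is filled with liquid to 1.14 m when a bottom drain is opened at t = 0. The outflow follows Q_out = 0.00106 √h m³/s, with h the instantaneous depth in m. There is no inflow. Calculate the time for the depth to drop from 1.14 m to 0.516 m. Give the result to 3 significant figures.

610 s

Unsteady balance on liquid volume: A dh/dt = −0.00106 √h.
∫ h^(−1/2) dh = −(0.00106/A) ∫ dt, giving 2√h = 2√h₀ − (0.00106/A) t.
t = 2A(√h₀ − √h)/0.00106 = 2·0.926·(√1.14 − √0.516)/0.00106
  = 1.8520 × (1.0677 − 0.71833) / 0.00106 = 610.42 s.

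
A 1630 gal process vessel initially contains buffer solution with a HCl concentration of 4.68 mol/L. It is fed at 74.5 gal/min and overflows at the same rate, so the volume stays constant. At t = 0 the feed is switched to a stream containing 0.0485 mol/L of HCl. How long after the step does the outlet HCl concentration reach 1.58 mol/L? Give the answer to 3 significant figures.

Transient balance on the dissolved component: V dC/dt = Q(C_in − C), so τ = V/Q = 21.879 min.
C(t) = C_in + (C₀ − C_in) e^(−t/τ). Set C = 1.58 and solve for t:
e^(−t/τ) = (C − C_in)/(C₀ − C_in) = (1.58 − 0.0485)/(4.68 − 0.0485) = 0.33067
t = −τ ln(…) = 21.879 × 1.1066 = 24.212 min.

24.2 min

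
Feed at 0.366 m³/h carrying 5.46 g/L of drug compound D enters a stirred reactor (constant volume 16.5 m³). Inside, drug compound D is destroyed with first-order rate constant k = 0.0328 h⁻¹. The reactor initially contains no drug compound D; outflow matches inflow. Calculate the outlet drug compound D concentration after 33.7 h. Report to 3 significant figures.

1.86 g/L

Accumulation = in − out − consumed: V dC/dt = Q C_in − Q C − k V C.
dC/dt = (Q/V) C_in − (Q/V + k) C; effective rate a = Q/V + k = 0.022182 + 0.0328 = 0.054982 h⁻¹.
C_ss = Q C_in/(Q + kV) = 2.2028 g/L; C(t) = C_ss + (C₀ − C_ss) e^(−a t).
C(33.7) = 2.2028 + (-2.2028)·e^(−0.054982·33.7) = 2.2028 + (-2.2028)·0.15678 = 1.8574 g/L.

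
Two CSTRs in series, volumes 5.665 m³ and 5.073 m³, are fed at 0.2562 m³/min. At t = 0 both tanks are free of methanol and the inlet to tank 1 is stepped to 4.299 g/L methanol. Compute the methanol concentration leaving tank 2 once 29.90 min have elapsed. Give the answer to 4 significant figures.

1.796 g/L

Each tank obeys Vᵢ dCᵢ/dt = Q(Cᵢ₋₁ − Cᵢ), so τᵢ = Vᵢ/Q.
τ₁ = 5.665/0.2562 = 22.1116 min; τ₂ = 5.073/0.2562 = 19.8009 min.
Tank 1: C₁ = C_in(1 − e^(−t/τ₁)). Tank 2 (τ₁ ≠ τ₂): C₂ = C_in[1 − (τ₁ e^(−t/τ₁) − τ₂ e^(−t/τ₂))/(τ₁ − τ₂)].
At t = 29.90: e^(−t/τ₁) = 0.258663, e^(−t/τ₂) = 0.220903.
C₂ = 4.299·[1 − (22.1116·0.258663 − 19.8009·0.220903)/(2.31069)] = 4.299·0.417766 = 1.79598 g/L.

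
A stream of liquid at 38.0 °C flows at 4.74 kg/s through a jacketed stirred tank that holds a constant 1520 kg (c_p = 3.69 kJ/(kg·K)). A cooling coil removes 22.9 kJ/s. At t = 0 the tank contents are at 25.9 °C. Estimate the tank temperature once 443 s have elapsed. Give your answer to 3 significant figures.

34.0 °C

M c_p dT/dt = ṁ c_p (T_in − T) − Q̇.
τ = M/ṁ = 320.68 s; T_ss = T_in − Q̇/(ṁ c_p) = 38.0 − 22.9/(4.74·3.69) = 36.691 °C.
Solution: T(t) = T_ss + (T₀ − T_ss) e^(−t/τ).
T(443) = 36.691 + (-10.791)·e^(−443/320.68) = 36.691 + (-10.791)·0.25121 = 33.980 °C.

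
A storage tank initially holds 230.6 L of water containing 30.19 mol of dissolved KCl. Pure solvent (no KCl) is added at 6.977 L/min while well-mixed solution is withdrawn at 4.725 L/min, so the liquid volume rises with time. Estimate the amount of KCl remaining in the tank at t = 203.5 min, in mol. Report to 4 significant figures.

Total volume: dV/dt = Q_in − Q_out = 2.25200 L/min, so V(t) = 230.6 + 2.25200 t and V(203.5) = 688.882 L.
Solute balance: dm/dt = 0 − Q_out C = −Q_out m/V(t).
dm/m = −Q_out dt/(V₀ + 2.25200 t); integrating gives ln(m/m₀) = −(Q_out/(Q_in−Q_out)) ln(V/V₀).
m = m₀ (V₀/V)^(Q_out/(Q_in−Q_out)) = 30.19 × (230.6/688.882)^(2.09813) = 3.03843 mol.

3.038 mol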